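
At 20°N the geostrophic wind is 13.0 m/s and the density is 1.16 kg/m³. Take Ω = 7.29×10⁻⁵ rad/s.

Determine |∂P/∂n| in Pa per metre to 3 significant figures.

7.52×10⁻⁴ Pa/m

Coriolis parameter at 20°N:
f = 2Ω sin φ = 2 × 7.29×10⁻⁵ × sin 20° = 4.99×10⁻⁵ s⁻¹
Geostrophic balance rearranged: |∂P/∂n| = f ρ V_g
|∂P/∂n| = 4.99×10⁻⁵ × 1.16 × 13.0 = 7.52×10⁻⁴ Pa/m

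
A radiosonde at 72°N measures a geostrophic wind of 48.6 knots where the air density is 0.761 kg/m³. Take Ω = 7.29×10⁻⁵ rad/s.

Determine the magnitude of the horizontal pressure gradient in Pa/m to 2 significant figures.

2.6×10⁻³ Pa/m

Coriolis parameter at 72°N:
f = 2Ω sin φ = 2 × 7.29×10⁻⁵ × sin 72° = 1.39×10⁻⁴ s⁻¹
Wind speed in SI: 48.6 knots = 25.0 m/s
Geostrophic balance rearranged: |∂P/∂n| = f ρ V_g
|∂P/∂n| = 1.39×10⁻⁴ × 0.761 × 25.0 = 2.64×10⁻³ Pa/m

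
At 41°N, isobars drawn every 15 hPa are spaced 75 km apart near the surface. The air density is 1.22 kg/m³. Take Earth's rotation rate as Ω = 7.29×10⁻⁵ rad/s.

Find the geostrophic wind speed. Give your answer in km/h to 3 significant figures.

Coriolis parameter at 41°N:
f = 2Ω sin φ = 2 × 7.29×10⁻⁵ × sin 41° = 9.57×10⁻⁵ s⁻¹
Pressure gradient: |∂P/∂n| = 1500 Pa / 75000 m = 2.00×10⁻² Pa/m
Geostrophic balance (pressure-gradient force = Coriolis force):
V_g = (1/(fρ)) |∂P/∂n| = 2.00×10⁻² / (9.57×10⁻⁵ × 1.22) = 171 m/s
Converting: 171 m/s × 3.6 = 617 km/h

617 km/h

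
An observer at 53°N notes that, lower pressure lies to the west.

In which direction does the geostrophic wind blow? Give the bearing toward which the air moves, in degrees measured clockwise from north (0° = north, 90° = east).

The pressure-gradient force points toward the west (bearing 270°).
Geostrophic balance: in the Northern Hemisphere the Coriolis force deflects motion to the right, so the geostrophic wind blows 90° to the right of the pressure-gradient force (low pressure on the left).
Rotating 270° by 90° clockwise gives 000° — the wind blows toward the north.

000°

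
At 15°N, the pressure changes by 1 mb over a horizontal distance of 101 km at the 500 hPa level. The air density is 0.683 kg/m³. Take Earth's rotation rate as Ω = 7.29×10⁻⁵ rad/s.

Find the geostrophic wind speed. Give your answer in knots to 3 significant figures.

74.7 knots

Coriolis parameter at 15°N:
f = 2Ω sin φ = 2 × 7.29×10⁻⁵ × sin 15° = 3.77×10⁻⁵ s⁻¹
Pressure gradient: |∂P/∂n| = 100 Pa / 101000 m = 9.90×10⁻⁴ Pa/m
Geostrophic balance (pressure-gradient force = Coriolis force):
V_g = (1/(fρ)) |∂P/∂n| = 9.90×10⁻⁴ / (3.77×10⁻⁵ × 0.683) = 38.4 m/s
Converting: 38.4 m/s × 1.944 = 74.7 knots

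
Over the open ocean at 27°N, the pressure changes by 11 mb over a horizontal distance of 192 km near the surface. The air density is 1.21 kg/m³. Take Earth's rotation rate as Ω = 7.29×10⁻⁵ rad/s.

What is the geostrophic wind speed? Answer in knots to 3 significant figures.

Coriolis parameter at 27°N:
f = 2Ω sin φ = 2 × 7.29×10⁻⁵ × sin 27° = 6.62×10⁻⁵ s⁻¹
Pressure gradient: |∂P/∂n| = 1100 Pa / 192000 m = 5.73×10⁻³ Pa/m
Geostrophic balance (pressure-gradient force = Coriolis force):
V_g = (1/(fρ)) |∂P/∂n| = 5.73×10⁻³ / (6.62×10⁻⁵ × 1.21) = 71.5 m/s
Converting: 71.5 m/s × 1.944 = 139 knots

139 knots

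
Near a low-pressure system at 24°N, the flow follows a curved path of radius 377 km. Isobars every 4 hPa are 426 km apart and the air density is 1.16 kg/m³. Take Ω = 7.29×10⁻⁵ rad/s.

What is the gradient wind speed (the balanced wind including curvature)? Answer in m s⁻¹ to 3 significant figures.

Coriolis parameter at 24°N:
f = 2Ω sin φ = 2 × 7.29×10⁻⁵ × sin 24° = 5.93×10⁻⁵ s⁻¹
Pressure gradient: |∂P/∂n| = 400 Pa / 426000 m = 9.39×10⁻⁴ Pa/m
Geostrophic speed: V_g = |∂P/∂n|/(fρ) = 9.39×10⁻⁴/(5.93×10⁻⁵ × 1.16) = 13.6 m/s
Around a low, centrifugal force acts outward with Coriolis, so pressure-gradient force balances both:
(1/ρ)|∂P/∂n| = fV + V²/R  →  V² + fR·V − fR·V_g = 0
With fR = 5.93×10⁻⁵ × 377×10³ m = 22.4 m/s:
V = [−fR + √((fR)² + 4 fR V_g)]/2 = [−22.4 + √(22.4² + 4×22.4×13.6)]/2 = 9.56 m/s
Subgeostrophic (V < V_g = 13.6 m/s), as expected around a low.

9.56 m s⁻¹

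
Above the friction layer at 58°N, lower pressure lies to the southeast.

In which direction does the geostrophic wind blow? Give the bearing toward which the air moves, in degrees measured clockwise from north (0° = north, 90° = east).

The pressure-gradient force points toward the southeast (bearing 135°).
Geostrophic balance: in the Northern Hemisphere the Coriolis force deflects motion to the right, so the geostrophic wind blows 90° to the right of the pressure-gradient force (low pressure on the left).
Rotating 135° by 90° clockwise gives 225° — the wind blows toward the southwest.

225°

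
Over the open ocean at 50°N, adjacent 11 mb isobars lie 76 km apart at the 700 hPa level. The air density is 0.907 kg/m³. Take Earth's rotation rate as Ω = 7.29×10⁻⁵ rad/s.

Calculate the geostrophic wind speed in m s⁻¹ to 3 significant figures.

Coriolis parameter at 50°N:
f = 2Ω sin φ = 2 × 7.29×10⁻⁵ × sin 50° = 1.12×10⁻⁴ s⁻¹
Pressure gradient: |∂P/∂n| = 1100 Pa / 76000 m = 1.45×10⁻² Pa/m
Geostrophic balance (pressure-gradient force = Coriolis force):
V_g = (1/(fρ)) |∂P/∂n| = 1.45×10⁻² / (1.12×10⁻⁴ × 0.907) = 143 m/s

143 m s⁻¹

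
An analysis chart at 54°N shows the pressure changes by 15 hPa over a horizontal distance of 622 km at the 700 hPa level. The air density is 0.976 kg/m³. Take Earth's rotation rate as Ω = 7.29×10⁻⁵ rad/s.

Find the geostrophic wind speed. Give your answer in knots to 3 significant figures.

40.7 knots

Coriolis parameter at 54°N:
f = 2Ω sin φ = 2 × 7.29×10⁻⁵ × sin 54° = 1.18×10⁻⁴ s⁻¹
Pressure gradient: |∂P/∂n| = 1500 Pa / 622000 m = 2.41×10⁻³ Pa/m
Geostrophic balance (pressure-gradient force = Coriolis force):
V_g = (1/(fρ)) |∂P/∂n| = 2.41×10⁻³ / (1.18×10⁻⁴ × 0.976) = 20.9 m/s
Converting: 20.9 m/s × 1.944 = 40.7 knots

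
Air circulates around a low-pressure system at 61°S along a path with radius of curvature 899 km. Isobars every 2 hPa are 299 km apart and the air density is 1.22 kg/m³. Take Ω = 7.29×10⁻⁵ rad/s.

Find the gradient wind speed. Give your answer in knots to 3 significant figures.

Coriolis parameter at 61°S:
f = 2Ω sin φ = 2 × 7.29×10⁻⁵ × sin 61° = 1.28×10⁻⁴ s⁻¹
Pressure gradient: |∂P/∂n| = 200 Pa / 299000 m = 6.69×10⁻⁴ Pa/m
Geostrophic speed: V_g = |∂P/∂n|/(fρ) = 6.69×10⁻⁴/(1.28×10⁻⁴ × 1.22) = 4.30 m/s
Around a low, centrifugal force acts outward with Coriolis, so pressure-gradient force balances both:
(1/ρ)|∂P/∂n| = fV + V²/R  →  V² + fR·V − fR·V_g = 0
With fR = 1.28×10⁻⁴ × 899×10³ m = 115 m/s:
V = [−fR + √((fR)² + 4 fR V_g)]/2 = [−115 + √(115² + 4×115×4.3)]/2 = 4.15 m/s
Subgeostrophic (V < V_g = 4.3 m/s), as expected around a low.
Converting: 4.15 m/s × 1.944 = 8.07 knots

8.07 knots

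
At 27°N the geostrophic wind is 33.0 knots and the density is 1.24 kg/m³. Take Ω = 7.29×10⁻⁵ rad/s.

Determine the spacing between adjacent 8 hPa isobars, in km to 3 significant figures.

574 km

Coriolis parameter at 27°N:
f = 2Ω sin φ = 2 × 7.29×10⁻⁵ × sin 27° = 6.62×10⁻⁵ s⁻¹
Wind speed in SI: 33.0 knots = 17.0 m/s
Geostrophic balance rearranged: |∂P/∂n| = f ρ V_g
|∂P/∂n| = 6.62×10⁻⁵ × 1.24 × 17.0 = 1.39×10⁻³ Pa/m
Isobar spacing: Δn = ΔP/|∂P/∂n| = 800 Pa / 1.39×10⁻³ Pa/m = 574132 m ≈ 574 km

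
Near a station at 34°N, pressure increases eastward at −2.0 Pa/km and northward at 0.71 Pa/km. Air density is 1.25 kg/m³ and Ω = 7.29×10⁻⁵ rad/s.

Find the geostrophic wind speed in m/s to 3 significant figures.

Coriolis parameter at 34°N:
f = 2Ω sin φ = 2 × 7.29×10⁻⁵ × sin 34° = 8.15×10⁻⁵ s⁻¹
Component geostrophic relations (x east, y north):
u_g = −(1/(fρ)) ∂P/∂y,  v_g = (1/(fρ)) ∂P/∂x
u_g = −(0.71×10⁻³)/(8.15×10⁻⁵ × 1.25) = −6.97 m/s;  v_g = (−2.0×10⁻³)/(8.15×10⁻⁵ × 1.25) = −19.6 m/s
|V_g| = √(u_g² + v_g²) = 20.8 m/s

20.8 m/s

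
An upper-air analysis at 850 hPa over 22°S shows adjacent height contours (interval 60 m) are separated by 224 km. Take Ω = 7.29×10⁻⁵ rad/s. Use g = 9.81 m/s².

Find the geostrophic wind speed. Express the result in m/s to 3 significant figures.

Coriolis parameter at 22°S:
f = 2Ω sin φ = 2 × 7.29×10⁻⁵ × sin 22° = 5.46×10⁻⁵ s⁻¹
Height gradient: |∂Z/∂n| = 60 m / 224000 m = 2.68×10⁻⁴
On a pressure surface, geostrophic balance gives V_g = (g/f)|∂Z/∂n|:
V_g = 9.81 × 2.68×10⁻⁴ / 5.46×10⁻⁵ = 48.1 m/s

48.1 m/s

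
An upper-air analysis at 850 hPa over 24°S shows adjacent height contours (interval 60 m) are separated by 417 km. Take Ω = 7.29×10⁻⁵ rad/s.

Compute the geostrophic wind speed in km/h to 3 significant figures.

85.7 km/h

Coriolis parameter at 24°S:
f = 2Ω sin φ = 2 × 7.29×10⁻⁵ × sin 24° = 5.93×10⁻⁵ s⁻¹
Height gradient: |∂Z/∂n| = 60 m / 417000 m = 1.44×10⁻⁴
On a pressure surface, geostrophic balance gives V_g = (g/f)|∂Z/∂n|:
V_g = 9.81 × 1.44×10⁻⁴ / 5.93×10⁻⁵ = 23.8 m/s
Converting: 23.8 m/s × 3.6 = 85.7 km/h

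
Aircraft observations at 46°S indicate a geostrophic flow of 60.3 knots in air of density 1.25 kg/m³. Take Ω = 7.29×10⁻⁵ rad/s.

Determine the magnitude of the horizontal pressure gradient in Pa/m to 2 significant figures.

Coriolis parameter at 46°S:
f = 2Ω sin φ = 2 × 7.29×10⁻⁵ × sin 46° = 1.05×10⁻⁴ s⁻¹
Wind speed in SI: 60.3 knots = 31.0 m/s
Geostrophic balance rearranged: |∂P/∂n| = f ρ V_g
|∂P/∂n| = 1.05×10⁻⁴ × 1.25 × 31.0 = 4.07×10⁻³ Pa/m

4.1×10⁻³ Pa/m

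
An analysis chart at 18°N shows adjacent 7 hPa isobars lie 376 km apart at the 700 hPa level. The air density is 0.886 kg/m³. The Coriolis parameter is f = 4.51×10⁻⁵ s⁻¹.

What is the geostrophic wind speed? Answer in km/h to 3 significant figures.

Pressure gradient: |∂P/∂n| = 700 Pa / 376000 m = 1.86×10⁻³ Pa/m
Geostrophic balance (pressure-gradient force = Coriolis force):
V_g = (1/(fρ)) |∂P/∂n| = 1.86×10⁻³ / (4.51×10⁻⁵ × 0.886) = 46.6 m/s
Converting: 46.6 m/s × 3.6 = 168 km/h

168 km/h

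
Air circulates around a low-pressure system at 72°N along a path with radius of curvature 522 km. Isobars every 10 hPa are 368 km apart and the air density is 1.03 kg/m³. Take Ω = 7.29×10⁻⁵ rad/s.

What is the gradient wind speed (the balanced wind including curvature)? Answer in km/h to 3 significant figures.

Coriolis parameter at 72°N:
f = 2Ω sin φ = 2 × 7.29×10⁻⁵ × sin 72° = 1.39×10⁻⁴ s⁻¹
Pressure gradient: |∂P/∂n| = 1000 Pa / 368000 m = 2.72×10⁻³ Pa/m
Geostrophic speed: V_g = |∂P/∂n|/(fρ) = 2.72×10⁻³/(1.39×10⁻⁴ × 1.03) = 19.0 m/s
Around a low, centrifugal force acts outward with Coriolis, so pressure-gradient force balances both:
(1/ρ)|∂P/∂n| = fV + V²/R  →  V² + fR·V − fR·V_g = 0
With fR = 1.39×10⁻⁴ × 522×10³ m = 72.4 m/s:
V = [−fR + √((fR)² + 4 fR V_g)]/2 = [−72.4 + √(72.4² + 4×72.4×19)]/2 = 15.6 m/s
Subgeostrophic (V < V_g = 19 m/s), as expected around a low.
Converting: 15.6 m/s × 3.6 = 56.3 km/h

56.3 km/h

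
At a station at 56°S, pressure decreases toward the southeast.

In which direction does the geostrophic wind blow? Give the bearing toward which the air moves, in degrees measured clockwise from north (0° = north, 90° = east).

The pressure-gradient force points toward the southeast (bearing 135°).
Geostrophic balance: in the Southern Hemisphere the Coriolis force deflects motion to the left, so the geostrophic wind blows 90° to the left of the pressure-gradient force (low pressure on the right).
Rotating 135° by 90° counterclockwise gives 045° — the wind blows toward the northeast.

045°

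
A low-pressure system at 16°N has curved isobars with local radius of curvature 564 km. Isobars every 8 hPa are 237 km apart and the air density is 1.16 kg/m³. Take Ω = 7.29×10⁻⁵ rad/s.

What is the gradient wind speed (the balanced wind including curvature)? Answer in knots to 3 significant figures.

59.7 knots

Coriolis parameter at 16°N:
f = 2Ω sin φ = 2 × 7.29×10⁻⁵ × sin 16° = 4.02×10⁻⁵ s⁻¹
Pressure gradient: |∂P/∂n| = 800 Pa / 237000 m = 3.38×10⁻³ Pa/m
Geostrophic speed: V_g = |∂P/∂n|/(fρ) = 3.38×10⁻³/(4.02×10⁻⁵ × 1.16) = 72.4 m/s
Around a low, centrifugal force acts outward with Coriolis, so pressure-gradient force balances both:
(1/ρ)|∂P/∂n| = fV + V²/R  →  V² + fR·V − fR·V_g = 0
With fR = 4.02×10⁻⁵ × 564×10³ m = 22.7 m/s:
V = [−fR + √((fR)² + 4 fR V_g)]/2 = [−22.7 + √(22.7² + 4×22.7×72.4)]/2 = 30.7 m/s
Subgeostrophic (V < V_g = 72.4 m/s), as expected around a low.
Converting: 30.7 m/s × 1.944 = 59.7 knots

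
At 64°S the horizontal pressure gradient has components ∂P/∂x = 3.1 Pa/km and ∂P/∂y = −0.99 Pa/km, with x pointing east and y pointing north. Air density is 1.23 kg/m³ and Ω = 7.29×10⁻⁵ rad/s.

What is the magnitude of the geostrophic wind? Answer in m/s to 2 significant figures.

Coriolis parameter at 64°S:
f = 2Ω sin φ = 2 × 7.29×10⁻⁵ × sin 64° = 1.31×10⁻⁴ s⁻¹
In the Southern Hemisphere f is negative: f = −1.31×10⁻⁴ s⁻¹.
Component geostrophic relations (x east, y north):
u_g = −(1/(fρ)) ∂P/∂y,  v_g = (1/(fρ)) ∂P/∂x
u_g = −(−0.99×10⁻³)/(−1.31×10⁻⁴ × 1.23) = −6.14 m/s;  v_g = (3.1×10⁻³)/(−1.31×10⁻⁴ × 1.23) = −19.2 m/s
|V_g| = √(u_g² + v_g²) = 20.2 m/s

20 m/s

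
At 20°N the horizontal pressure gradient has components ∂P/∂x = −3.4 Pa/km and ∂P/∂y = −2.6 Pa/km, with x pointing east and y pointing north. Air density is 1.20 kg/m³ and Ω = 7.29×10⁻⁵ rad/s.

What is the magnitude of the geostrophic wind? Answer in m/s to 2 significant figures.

Coriolis parameter at 20°N:
f = 2Ω sin φ = 2 × 7.29×10⁻⁵ × sin 20° = 4.99×10⁻⁵ s⁻¹
Component geostrophic relations (x east, y north):
u_g = −(1/(fρ)) ∂P/∂y,  v_g = (1/(fρ)) ∂P/∂x
u_g = −(−2.6×10⁻³)/(4.99×10⁻⁵ × 1.20) = 43.4 m/s;  v_g = (−3.4×10⁻³)/(4.99×10⁻⁵ × 1.20) = −56.8 m/s
|V_g| = √(u_g² + v_g²) = 71.5 m/s

72 m/s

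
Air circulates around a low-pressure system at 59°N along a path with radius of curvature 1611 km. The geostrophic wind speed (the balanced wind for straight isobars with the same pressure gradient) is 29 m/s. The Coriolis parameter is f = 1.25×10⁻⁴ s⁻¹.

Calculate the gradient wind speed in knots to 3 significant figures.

Around a low, centrifugal force acts outward with Coriolis, so pressure-gradient force balances both:
(1/ρ)|∂P/∂n| = fV + V²/R  →  V² + fR·V − fR·V_g = 0
With fR = 1.25×10⁻⁴ × 1611×10³ m = 201 m/s:
V = [−fR + √((fR)² + 4 fR V_g)]/2 = [−201 + √(201² + 4×201×29)]/2 = 25.7 m/s
Subgeostrophic (V < V_g = 29 m/s), as expected around a low.
Converting: 25.7 m/s × 1.944 = 50.0 knots

50.0 knots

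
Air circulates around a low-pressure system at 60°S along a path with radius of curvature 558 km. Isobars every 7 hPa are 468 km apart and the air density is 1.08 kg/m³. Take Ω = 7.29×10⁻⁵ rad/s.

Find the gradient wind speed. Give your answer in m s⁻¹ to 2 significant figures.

Coriolis parameter at 60°S:
f = 2Ω sin φ = 2 × 7.29×10⁻⁵ × sin 60° = 1.26×10⁻⁴ s⁻¹
Pressure gradient: |∂P/∂n| = 700 Pa / 468000 m = 1.50×10⁻³ Pa/m
Geostrophic speed: V_g = |∂P/∂n|/(fρ) = 1.50×10⁻³/(1.26×10⁻⁴ × 1.08) = 11.0 m/s
Around a low, centrifugal force acts outward with Coriolis, so pressure-gradient force balances both:
(1/ρ)|∂P/∂n| = fV + V²/R  →  V² + fR·V − fR·V_g = 0
With fR = 1.26×10⁻⁴ × 558×10³ m = 70.5 m/s:
V = [−fR + √((fR)² + 4 fR V_g)]/2 = [−70.5 + √(70.5² + 4×70.5×11)]/2 = 9.65 m/s
Subgeostrophic (V < V_g = 11 m/s), as expected around a low.

9.6 m s⁻¹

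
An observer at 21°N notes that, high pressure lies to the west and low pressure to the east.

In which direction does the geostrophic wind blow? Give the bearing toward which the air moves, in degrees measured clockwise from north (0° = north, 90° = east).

The pressure-gradient force points toward the east (bearing 090°).
Geostrophic balance: in the Northern Hemisphere the Coriolis force deflects motion to the right, so the geostrophic wind blows 90° to the right of the pressure-gradient force (low pressure on the left).
Rotating 090° by 90° clockwise gives 180° — the wind blows toward the south.

180°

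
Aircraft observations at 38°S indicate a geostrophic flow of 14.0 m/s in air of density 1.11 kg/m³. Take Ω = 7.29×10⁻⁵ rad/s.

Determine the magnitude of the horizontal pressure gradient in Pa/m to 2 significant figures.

1.4×10⁻³ Pa/m

Coriolis parameter at 38°S:
f = 2Ω sin φ = 2 × 7.29×10⁻⁵ × sin 38° = 8.98×10⁻⁵ s⁻¹
Geostrophic balance rearranged: |∂P/∂n| = f ρ V_g
|∂P/∂n| = 8.98×10⁻⁵ × 1.11 × 14.0 = 1.39×10⁻³ Pa/m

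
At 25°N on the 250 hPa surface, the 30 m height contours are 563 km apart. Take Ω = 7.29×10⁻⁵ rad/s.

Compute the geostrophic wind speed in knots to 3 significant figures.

16.5 knots

Coriolis parameter at 25°N:
f = 2Ω sin φ = 2 × 7.29×10⁻⁵ × sin 25° = 6.16×10⁻⁵ s⁻¹
Height gradient: |∂Z/∂n| = 30 m / 563000 m = 5.33×10⁻⁵
On a pressure surface, geostrophic balance gives V_g = (g/f)|∂Z/∂n|:
V_g = 9.81 × 5.33×10⁻⁵ / 6.16×10⁻⁵ = 8.48 m/s
Converting: 8.48 m/s × 1.944 = 16.5 knots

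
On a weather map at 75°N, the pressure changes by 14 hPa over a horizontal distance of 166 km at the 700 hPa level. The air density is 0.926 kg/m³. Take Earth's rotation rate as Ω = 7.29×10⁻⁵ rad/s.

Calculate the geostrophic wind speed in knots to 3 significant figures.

Coriolis parameter at 75°N:
f = 2Ω sin φ = 2 × 7.29×10⁻⁵ × sin 75° = 1.41×10⁻⁴ s⁻¹
Pressure gradient: |∂P/∂n| = 1400 Pa / 166000 m = 8.43×10⁻³ Pa/m
Geostrophic balance (pressure-gradient force = Coriolis force):
V_g = (1/(fρ)) |∂P/∂n| = 8.43×10⁻³ / (1.41×10⁻⁴ × 0.926) = 64.7 m/s
Converting: 64.7 m/s × 1.944 = 126 knots

126 knots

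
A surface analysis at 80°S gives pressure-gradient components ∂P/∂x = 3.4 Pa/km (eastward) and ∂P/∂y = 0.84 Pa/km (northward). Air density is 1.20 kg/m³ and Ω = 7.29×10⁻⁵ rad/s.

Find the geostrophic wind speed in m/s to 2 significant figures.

Coriolis parameter at 80°S:
f = 2Ω sin φ = 2 × 7.29×10⁻⁵ × sin 80° = 1.44×10⁻⁴ s⁻¹
In the Southern Hemisphere f is negative: f = −1.44×10⁻⁴ s⁻¹.
Component geostrophic relations (x east, y north):
u_g = −(1/(fρ)) ∂P/∂y,  v_g = (1/(fρ)) ∂P/∂x
u_g = −(0.84×10⁻³)/(−1.44×10⁻⁴ × 1.20) = 4.88 m/s;  v_g = (3.4×10⁻³)/(−1.44×10⁻⁴ × 1.20) = −19.7 m/s
|V_g| = √(u_g² + v_g²) = 20.3 m/s

20 m/s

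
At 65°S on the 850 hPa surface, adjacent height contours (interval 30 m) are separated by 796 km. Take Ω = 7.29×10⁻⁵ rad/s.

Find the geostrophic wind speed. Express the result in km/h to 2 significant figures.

Coriolis parameter at 65°S:
f = 2Ω sin φ = 2 × 7.29×10⁻⁵ × sin 65° = 1.32×10⁻⁴ s⁻¹
Height gradient: |∂Z/∂n| = 30 m / 796000 m = 3.77×10⁻⁵
On a pressure surface, geostrophic balance gives V_g = (g/f)|∂Z/∂n|:
V_g = 9.81 × 3.77×10⁻⁵ / 1.32×10⁻⁴ = 2.80 m/s
Converting: 2.80 m/s × 3.6 = 10 km/h

10 km/h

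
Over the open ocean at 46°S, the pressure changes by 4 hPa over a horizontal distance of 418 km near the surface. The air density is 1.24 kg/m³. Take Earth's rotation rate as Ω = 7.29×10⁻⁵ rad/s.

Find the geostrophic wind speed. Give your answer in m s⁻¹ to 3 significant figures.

7.36 m s⁻¹

Coriolis parameter at 46°S:
f = 2Ω sin φ = 2 × 7.29×10⁻⁵ × sin 46° = 1.05×10⁻⁴ s⁻¹
Pressure gradient: |∂P/∂n| = 400 Pa / 418000 m = 9.57×10⁻⁴ Pa/m
Geostrophic balance (pressure-gradient force = Coriolis force):
V_g = (1/(fρ)) |∂P/∂n| = 9.57×10⁻⁴ / (1.05×10⁻⁴ × 1.24) = 7.36 m/s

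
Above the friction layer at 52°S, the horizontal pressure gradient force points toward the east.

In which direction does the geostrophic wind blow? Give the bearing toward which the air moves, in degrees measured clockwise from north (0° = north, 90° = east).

000°

The pressure-gradient force points toward the east (bearing 090°).
Geostrophic balance: in the Southern Hemisphere the Coriolis force deflects motion to the left, so the geostrophic wind blows 90° to the left of the pressure-gradient force (low pressure on the right).
Rotating 090° by 90° counterclockwise gives 000° — the wind blows toward the north.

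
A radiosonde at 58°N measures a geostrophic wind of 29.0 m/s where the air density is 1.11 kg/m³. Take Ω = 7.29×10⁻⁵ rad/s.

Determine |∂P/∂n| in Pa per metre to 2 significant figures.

Coriolis parameter at 58°N:
f = 2Ω sin φ = 2 × 7.29×10⁻⁵ × sin 58° = 1.24×10⁻⁴ s⁻¹
Geostrophic balance rearranged: |∂P/∂n| = f ρ V_g
|∂P/∂n| = 1.24×10⁻⁴ × 1.11 × 29.0 = 3.98×10⁻³ Pa/m

4.0×10⁻³ Pa/m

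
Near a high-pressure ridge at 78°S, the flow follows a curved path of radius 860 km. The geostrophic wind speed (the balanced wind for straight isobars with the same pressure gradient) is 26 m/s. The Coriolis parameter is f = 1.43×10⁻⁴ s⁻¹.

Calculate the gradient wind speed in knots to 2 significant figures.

Around a high, pressure-gradient force acts outward with centrifugal, so Coriolis balances both:
fV = (1/ρ)|∂P/∂n| + V²/R  →  V² − fR·V + fR·V_g = 0
With fR = 1.43×10⁻⁴ × 860×10³ m = 123 m/s:
V = [fR − √((fR)² − 4 fR V_g)]/2 = [123 − √(123² − 4×123×26)]/2 = 37.3 m/s
Supergeostrophic (V > V_g = 26 m/s), as expected around a high.
Converting: 37.3 m/s × 1.944 = 73 knots

73 knots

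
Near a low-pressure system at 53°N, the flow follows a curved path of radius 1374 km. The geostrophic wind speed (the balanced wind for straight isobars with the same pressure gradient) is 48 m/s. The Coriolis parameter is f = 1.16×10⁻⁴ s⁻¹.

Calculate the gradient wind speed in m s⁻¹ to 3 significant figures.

38.6 m s⁻¹

Around a low, centrifugal force acts outward with Coriolis, so pressure-gradient force balances both:
(1/ρ)|∂P/∂n| = fV + V²/R  →  V² + fR·V − fR·V_g = 0
With fR = 1.16×10⁻⁴ × 1374×10³ m = 159 m/s:
V = [−fR + √((fR)² + 4 fR V_g)]/2 = [−159 + √(159² + 4×159×48)]/2 = 38.6 m/s
Subgeostrophic (V < V_g = 48 m/s), as expected around a low.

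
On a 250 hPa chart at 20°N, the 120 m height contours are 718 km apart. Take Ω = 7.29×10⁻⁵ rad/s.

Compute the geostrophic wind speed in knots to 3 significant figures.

63.9 knots

Coriolis parameter at 20°N:
f = 2Ω sin φ = 2 × 7.29×10⁻⁵ × sin 20° = 4.99×10⁻⁵ s⁻¹
Height gradient: |∂Z/∂n| = 120 m / 718000 m = 1.67×10⁻⁴
On a pressure surface, geostrophic balance gives V_g = (g/f)|∂Z/∂n|:
V_g = 9.81 × 1.67×10⁻⁴ / 4.99×10⁻⁵ = 32.9 m/s
Converting: 32.9 m/s × 1.944 = 63.9 knots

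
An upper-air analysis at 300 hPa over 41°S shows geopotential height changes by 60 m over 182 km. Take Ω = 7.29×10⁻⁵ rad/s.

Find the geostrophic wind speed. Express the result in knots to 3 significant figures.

65.7 knots

Coriolis parameter at 41°S:
f = 2Ω sin φ = 2 × 7.29×10⁻⁵ × sin 41° = 9.57×10⁻⁵ s⁻¹
Height gradient: |∂Z/∂n| = 60 m / 182000 m = 3.30×10⁻⁴
On a pressure surface, geostrophic balance gives V_g = (g/f)|∂Z/∂n|:
V_g = 9.81 × 3.30×10⁻⁴ / 9.57×10⁻⁵ = 33.8 m/s
Converting: 33.8 m/s × 1.944 = 65.7 knots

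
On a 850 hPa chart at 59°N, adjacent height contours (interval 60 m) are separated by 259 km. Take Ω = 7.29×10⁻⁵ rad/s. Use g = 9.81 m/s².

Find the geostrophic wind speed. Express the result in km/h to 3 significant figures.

Coriolis parameter at 59°N:
f = 2Ω sin φ = 2 × 7.29×10⁻⁵ × sin 59° = 1.25×10⁻⁴ s⁻¹
Height gradient: |∂Z/∂n| = 60 m / 259000 m = 2.32×10⁻⁴
On a pressure surface, geostrophic balance gives V_g = (g/f)|∂Z/∂n|:
V_g = 9.81 × 2.32×10⁻⁴ / 1.25×10⁻⁴ = 18.2 m/s
Converting: 18.2 m/s × 3.6 = 65.5 km/h

65.5 km/h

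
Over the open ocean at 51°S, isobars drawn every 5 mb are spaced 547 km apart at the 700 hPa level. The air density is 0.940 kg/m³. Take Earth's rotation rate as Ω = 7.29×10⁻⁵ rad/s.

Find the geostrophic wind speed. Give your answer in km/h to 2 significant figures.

Coriolis parameter at 51°S:
f = 2Ω sin φ = 2 × 7.29×10⁻⁵ × sin 51° = 1.13×10⁻⁴ s⁻¹
Pressure gradient: |∂P/∂n| = 500 Pa / 547000 m = 9.14×10⁻⁴ Pa/m
Geostrophic balance (pressure-gradient force = Coriolis force):
V_g = (1/(fρ)) |∂P/∂n| = 9.14×10⁻⁴ / (1.13×10⁻⁴ × 0.940) = 8.58 m/s
Converting: 8.58 m/s × 3.6 = 31 km/h

31 km/h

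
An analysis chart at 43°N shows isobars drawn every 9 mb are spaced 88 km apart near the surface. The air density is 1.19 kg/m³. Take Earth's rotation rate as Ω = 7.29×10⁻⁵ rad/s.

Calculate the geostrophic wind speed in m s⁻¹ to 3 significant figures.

86.4 m s⁻¹

Coriolis parameter at 43°N:
f = 2Ω sin φ = 2 × 7.29×10⁻⁵ × sin 43° = 9.94×10⁻⁵ s⁻¹
Pressure gradient: |∂P/∂n| = 900 Pa / 88000 m = 1.02×10⁻² Pa/m
Geostrophic balance (pressure-gradient force = Coriolis force):
V_g = (1/(fρ)) |∂P/∂n| = 1.02×10⁻² / (9.94×10⁻⁵ × 1.19) = 86.4 m/s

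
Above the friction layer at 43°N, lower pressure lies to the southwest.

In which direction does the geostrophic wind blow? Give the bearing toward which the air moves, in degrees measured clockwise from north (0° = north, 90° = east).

The pressure-gradient force points toward the southwest (bearing 225°).
Geostrophic balance: in the Northern Hemisphere the Coriolis force deflects motion to the right, so the geostrophic wind blows 90° to the right of the pressure-gradient force (low pressure on the left).
Rotating 225° by 90° clockwise gives 315° — the wind blows toward the northwest.

315°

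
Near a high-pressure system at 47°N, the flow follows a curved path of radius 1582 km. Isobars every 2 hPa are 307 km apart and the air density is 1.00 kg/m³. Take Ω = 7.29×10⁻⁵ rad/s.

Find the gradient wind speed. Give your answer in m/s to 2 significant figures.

Coriolis parameter at 47°N:
f = 2Ω sin φ = 2 × 7.29×10⁻⁵ × sin 47° = 1.07×10⁻⁴ s⁻¹
Pressure gradient: |∂P/∂n| = 200 Pa / 307000 m = 6.51×10⁻⁴ Pa/m
Geostrophic speed: V_g = |∂P/∂n|/(fρ) = 6.51×10⁻⁴/(1.07×10⁻⁴ × 1.00) = 6.11 m/s
Around a high, pressure-gradient force acts outward with centrifugal, so Coriolis balances both:
fV = (1/ρ)|∂P/∂n| + V²/R  →  V² − fR·V + fR·V_g = 0
With fR = 1.07×10⁻⁴ × 1582×10³ m = 169 m/s:
V = [fR − √((fR)² − 4 fR V_g)]/2 = [169 − √(169² − 4×169×6.11)]/2 = 6.35 m/s
Supergeostrophic (V > V_g = 6.11 m/s), as expected around a high.

6.3 m/s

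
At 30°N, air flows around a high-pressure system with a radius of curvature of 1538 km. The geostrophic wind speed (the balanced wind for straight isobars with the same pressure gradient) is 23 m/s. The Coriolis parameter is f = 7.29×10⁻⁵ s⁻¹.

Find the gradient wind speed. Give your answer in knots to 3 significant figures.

Around a high, pressure-gradient force acts outward with centrifugal, so Coriolis balances both:
fV = (1/ρ)|∂P/∂n| + V²/R  →  V² − fR·V + fR·V_g = 0
With fR = 7.29×10⁻⁵ × 1538×10³ m = 112 m/s:
V = [fR − √((fR)² − 4 fR V_g)]/2 = [112 − √(112² − 4×112×23)]/2 = 32.3 m/s
Supergeostrophic (V > V_g = 23 m/s), as expected around a high.
Converting: 32.3 m/s × 1.944 = 62.8 knots

62.8 knots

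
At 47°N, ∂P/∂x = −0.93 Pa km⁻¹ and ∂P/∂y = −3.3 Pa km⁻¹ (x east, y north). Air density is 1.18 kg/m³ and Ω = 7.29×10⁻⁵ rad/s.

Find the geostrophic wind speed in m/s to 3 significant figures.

Coriolis parameter at 47°N:
f = 2Ω sin φ = 2 × 7.29×10⁻⁵ × sin 47° = 1.07×10⁻⁴ s⁻¹
Component geostrophic relations (x east, y north):
u_g = −(1/(fρ)) ∂P/∂y,  v_g = (1/(fρ)) ∂P/∂x
u_g = −(−3.3×10⁻³)/(1.07×10⁻⁴ × 1.18) = 26.2 m/s;  v_g = (−0.93×10⁻³)/(1.07×10⁻⁴ × 1.18) = −7.39 m/s
|V_g| = √(u_g² + v_g²) = 27.2 m/s

27.2 m/s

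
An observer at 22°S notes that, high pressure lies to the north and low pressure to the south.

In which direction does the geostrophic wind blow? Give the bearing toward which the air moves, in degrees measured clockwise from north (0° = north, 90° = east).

090°

The pressure-gradient force points toward the south (bearing 180°).
Geostrophic balance: in the Southern Hemisphere the Coriolis force deflects motion to the left, so the geostrophic wind blows 90° to the left of the pressure-gradient force (low pressure on the right).
Rotating 180° by 90° counterclockwise gives 090° — the wind blows toward the east.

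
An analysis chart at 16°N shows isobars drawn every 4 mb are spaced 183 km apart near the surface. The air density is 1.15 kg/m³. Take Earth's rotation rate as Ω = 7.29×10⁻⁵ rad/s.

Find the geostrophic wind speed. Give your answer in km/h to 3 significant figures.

Coriolis parameter at 16°N:
f = 2Ω sin φ = 2 × 7.29×10⁻⁵ × sin 16° = 4.02×10⁻⁵ s⁻¹
Pressure gradient: |∂P/∂n| = 400 Pa / 183000 m = 2.19×10⁻³ Pa/m
Geostrophic balance (pressure-gradient force = Coriolis force):
V_g = (1/(fρ)) |∂P/∂n| = 2.19×10⁻³ / (4.02×10⁻⁵ × 1.15) = 47.3 m/s
Converting: 47.3 m/s × 3.6 = 170 km/h

170 km/h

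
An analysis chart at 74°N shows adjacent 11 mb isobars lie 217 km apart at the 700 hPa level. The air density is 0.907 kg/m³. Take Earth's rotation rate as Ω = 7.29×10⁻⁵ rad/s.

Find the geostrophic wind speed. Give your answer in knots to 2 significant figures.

78 knots

Coriolis parameter at 74°N:
f = 2Ω sin φ = 2 × 7.29×10⁻⁵ × sin 74° = 1.40×10⁻⁴ s⁻¹
Pressure gradient: |∂P/∂n| = 1100 Pa / 217000 m = 5.07×10⁻³ Pa/m
Geostrophic balance (pressure-gradient force = Coriolis force):
V_g = (1/(fρ)) |∂P/∂n| = 5.07×10⁻³ / (1.40×10⁻⁴ × 0.907) = 39.9 m/s
Converting: 39.9 m/s × 1.944 = 78 knots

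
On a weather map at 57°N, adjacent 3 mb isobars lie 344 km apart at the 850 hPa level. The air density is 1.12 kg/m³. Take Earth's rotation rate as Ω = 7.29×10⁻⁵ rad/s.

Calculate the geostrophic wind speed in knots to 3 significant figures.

Coriolis parameter at 57°N:
f = 2Ω sin φ = 2 × 7.29×10⁻⁵ × sin 57° = 1.22×10⁻⁴ s⁻¹
Pressure gradient: |∂P/∂n| = 300 Pa / 344000 m = 8.72×10⁻⁴ Pa/m
Geostrophic balance (pressure-gradient force = Coriolis force):
V_g = (1/(fρ)) |∂P/∂n| = 8.72×10⁻⁴ / (1.22×10⁻⁴ × 1.12) = 6.37 m/s
Converting: 6.37 m/s × 1.944 = 12.4 knots

12.4 knots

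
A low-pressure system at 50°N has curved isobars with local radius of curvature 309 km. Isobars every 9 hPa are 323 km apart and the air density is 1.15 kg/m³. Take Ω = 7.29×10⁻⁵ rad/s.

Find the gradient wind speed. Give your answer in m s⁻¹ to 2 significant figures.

15 m s⁻¹

Coriolis parameter at 50°N:
f = 2Ω sin φ = 2 × 7.29×10⁻⁵ × sin 50° = 1.12×10⁻⁴ s⁻¹
Pressure gradient: |∂P/∂n| = 900 Pa / 323000 m = 2.79×10⁻³ Pa/m
Geostrophic speed: V_g = |∂P/∂n|/(fρ) = 2.79×10⁻³/(1.12×10⁻⁴ × 1.15) = 21.7 m/s
Around a low, centrifugal force acts outward with Coriolis, so pressure-gradient force balances both:
(1/ρ)|∂P/∂n| = fV + V²/R  →  V² + fR·V − fR·V_g = 0
With fR = 1.12×10⁻⁴ × 309×10³ m = 34.5 m/s:
V = [−fR + √((fR)² + 4 fR V_g)]/2 = [−34.5 + √(34.5² + 4×34.5×21.7)]/2 = 15.1 m/s
Subgeostrophic (V < V_g = 21.7 m/s), as expected around a low.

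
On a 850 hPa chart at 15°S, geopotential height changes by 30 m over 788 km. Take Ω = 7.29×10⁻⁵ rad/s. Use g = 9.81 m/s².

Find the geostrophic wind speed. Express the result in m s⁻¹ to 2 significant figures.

Coriolis parameter at 15°S:
f = 2Ω sin φ = 2 × 7.29×10⁻⁵ × sin 15° = 3.77×10⁻⁵ s⁻¹
Height gradient: |∂Z/∂n| = 30 m / 788000 m = 3.81×10⁻⁵
On a pressure surface, geostrophic balance gives V_g = (g/f)|∂Z/∂n|:
V_g = 9.81 × 3.81×10⁻⁵ / 3.77×10⁻⁵ = 9.90 m/s

9.9 m s⁻¹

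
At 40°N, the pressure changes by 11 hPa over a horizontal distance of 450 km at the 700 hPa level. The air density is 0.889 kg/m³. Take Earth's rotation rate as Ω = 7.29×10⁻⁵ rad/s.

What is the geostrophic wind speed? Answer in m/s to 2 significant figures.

29 m/s

Coriolis parameter at 40°N:
f = 2Ω sin φ = 2 × 7.29×10⁻⁵ × sin 40° = 9.37×10⁻⁵ s⁻¹
Pressure gradient: |∂P/∂n| = 1100 Pa / 450000 m = 2.44×10⁻³ Pa/m
Geostrophic balance (pressure-gradient force = Coriolis force):
V_g = (1/(fρ)) |∂P/∂n| = 2.44×10⁻³ / (9.37×10⁻⁵ × 0.889) = 29.3 m/s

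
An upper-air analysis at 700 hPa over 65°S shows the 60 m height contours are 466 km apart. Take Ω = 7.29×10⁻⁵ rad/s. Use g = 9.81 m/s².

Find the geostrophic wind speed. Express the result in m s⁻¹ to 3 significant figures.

9.56 m s⁻¹

Coriolis parameter at 65°S:
f = 2Ω sin φ = 2 × 7.29×10⁻⁵ × sin 65° = 1.32×10⁻⁴ s⁻¹
Height gradient: |∂Z/∂n| = 60 m / 466000 m = 1.29×10⁻⁴
On a pressure surface, geostrophic balance gives V_g = (g/f)|∂Z/∂n|:
V_g = 9.81 × 1.29×10⁻⁴ / 1.32×10⁻⁴ = 9.56 m/s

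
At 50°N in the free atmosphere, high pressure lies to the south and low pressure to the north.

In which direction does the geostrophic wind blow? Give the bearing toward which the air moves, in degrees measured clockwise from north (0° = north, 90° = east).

The pressure-gradient force points toward the north (bearing 000°).
Geostrophic balance: in the Northern Hemisphere the Coriolis force deflects motion to the right, so the geostrophic wind blows 90° to the right of the pressure-gradient force (low pressure on the left).
Rotating 000° by 90° clockwise gives 090° — the wind blows toward the east.

090°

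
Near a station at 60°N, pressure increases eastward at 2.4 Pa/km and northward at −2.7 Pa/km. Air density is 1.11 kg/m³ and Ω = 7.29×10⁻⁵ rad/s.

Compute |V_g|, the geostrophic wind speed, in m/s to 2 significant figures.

Coriolis parameter at 60°N:
f = 2Ω sin φ = 2 × 7.29×10⁻⁵ × sin 60° = 1.26×10⁻⁴ s⁻¹
Component geostrophic relations (x east, y north):
u_g = −(1/(fρ)) ∂P/∂y,  v_g = (1/(fρ)) ∂P/∂x
u_g = −(−2.7×10⁻³)/(1.26×10⁻⁴ × 1.11) = 19.3 m/s;  v_g = (2.4×10⁻³)/(1.26×10⁻⁴ × 1.11) = 17.1 m/s
|V_g| = √(u_g² + v_g²) = 25.8 m/s

26 m/s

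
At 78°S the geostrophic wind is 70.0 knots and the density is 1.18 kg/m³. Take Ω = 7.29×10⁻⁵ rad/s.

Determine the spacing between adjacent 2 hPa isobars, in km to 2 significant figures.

Coriolis parameter at 78°S:
f = 2Ω sin φ = 2 × 7.29×10⁻⁵ × sin 78° = 1.43×10⁻⁴ s⁻¹
Wind speed in SI: 70.0 knots = 36.0 m/s
Geostrophic balance rearranged: |∂P/∂n| = f ρ V_g
|∂P/∂n| = 1.43×10⁻⁴ × 1.18 × 36.0 = 6.06×10⁻³ Pa/m
Isobar spacing: Δn = ΔP/|∂P/∂n| = 200 Pa / 6.06×10⁻³ Pa/m = 33003 m ≈ 33 km

33 km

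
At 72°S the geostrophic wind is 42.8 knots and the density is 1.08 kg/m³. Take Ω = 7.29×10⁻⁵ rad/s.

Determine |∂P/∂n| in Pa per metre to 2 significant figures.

Coriolis parameter at 72°S:
f = 2Ω sin φ = 2 × 7.29×10⁻⁵ × sin 72° = 1.39×10⁻⁴ s⁻¹
Wind speed in SI: 42.8 knots = 22.0 m/s
Geostrophic balance rearranged: |∂P/∂n| = f ρ V_g
|∂P/∂n| = 1.39×10⁻⁴ × 1.08 × 22.0 = 3.30×10⁻³ Pa/m

3.3×10⁻³ Pa/m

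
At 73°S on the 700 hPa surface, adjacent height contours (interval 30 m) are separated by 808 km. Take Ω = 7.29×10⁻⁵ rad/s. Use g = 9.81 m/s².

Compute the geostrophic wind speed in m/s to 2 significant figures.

2.6 m/s

Coriolis parameter at 73°S:
f = 2Ω sin φ = 2 × 7.29×10⁻⁵ × sin 73° = 1.39×10⁻⁴ s⁻¹
Height gradient: |∂Z/∂n| = 30 m / 808000 m = 3.71×10⁻⁵
On a pressure surface, geostrophic balance gives V_g = (g/f)|∂Z/∂n|:
V_g = 9.81 × 3.71×10⁻⁵ / 1.39×10⁻⁴ = 2.61 m/s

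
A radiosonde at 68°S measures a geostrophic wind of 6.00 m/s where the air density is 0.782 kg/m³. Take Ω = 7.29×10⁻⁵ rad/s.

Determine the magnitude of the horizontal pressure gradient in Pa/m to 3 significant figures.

Coriolis parameter at 68°S:
f = 2Ω sin φ = 2 × 7.29×10⁻⁵ × sin 68° = 1.35×10⁻⁴ s⁻¹
Geostrophic balance rearranged: |∂P/∂n| = f ρ V_g
|∂P/∂n| = 1.35×10⁻⁴ × 0.782 × 6.00 = 6.34×10⁻⁴ Pa/m

6.34×10⁻⁴ Pa/m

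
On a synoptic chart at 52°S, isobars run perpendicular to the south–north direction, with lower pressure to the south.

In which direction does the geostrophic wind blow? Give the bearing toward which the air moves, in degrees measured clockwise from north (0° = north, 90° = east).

090°

The pressure-gradient force points toward the south (bearing 180°).
Geostrophic balance: in the Southern Hemisphere the Coriolis force deflects motion to the left, so the geostrophic wind blows 90° to the left of the pressure-gradient force (low pressure on the right).
Rotating 180° by 90° counterclockwise gives 090° — the wind blows toward the east.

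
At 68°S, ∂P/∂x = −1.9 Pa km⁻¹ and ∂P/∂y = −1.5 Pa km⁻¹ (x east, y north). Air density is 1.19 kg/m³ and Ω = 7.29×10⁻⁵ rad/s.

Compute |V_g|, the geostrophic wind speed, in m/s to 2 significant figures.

Coriolis parameter at 68°S:
f = 2Ω sin φ = 2 × 7.29×10⁻⁵ × sin 68° = 1.35×10⁻⁴ s⁻¹
In the Southern Hemisphere f is negative: f = −1.35×10⁻⁴ s⁻¹.
Component geostrophic relations (x east, y north):
u_g = −(1/(fρ)) ∂P/∂y,  v_g = (1/(fρ)) ∂P/∂x
u_g = −(−1.5×10⁻³)/(−1.35×10⁻⁴ × 1.19) = −9.32 m/s;  v_g = (−1.9×10⁻³)/(−1.35×10⁻⁴ × 1.19) = 11.8 m/s
|V_g| = √(u_g² + v_g²) = 15.0 m/s

15 m/s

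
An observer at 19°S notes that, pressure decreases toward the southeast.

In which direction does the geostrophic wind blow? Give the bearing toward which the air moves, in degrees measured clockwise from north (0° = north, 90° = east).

The pressure-gradient force points toward the southeast (bearing 135°).
Geostrophic balance: in the Southern Hemisphere the Coriolis force deflects motion to the left, so the geostrophic wind blows 90° to the left of the pressure-gradient force (low pressure on the right).
Rotating 135° by 90° counterclockwise gives 045° — the wind blows toward the northeast.

045°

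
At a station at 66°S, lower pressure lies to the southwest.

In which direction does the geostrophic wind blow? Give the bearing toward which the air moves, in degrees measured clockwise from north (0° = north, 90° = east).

135°

The pressure-gradient force points toward the southwest (bearing 225°).
Geostrophic balance: in the Southern Hemisphere the Coriolis force deflects motion to the left, so the geostrophic wind blows 90° to the left of the pressure-gradient force (low pressure on the right).
Rotating 225° by 90° counterclockwise gives 135° — the wind blows toward the southeast.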